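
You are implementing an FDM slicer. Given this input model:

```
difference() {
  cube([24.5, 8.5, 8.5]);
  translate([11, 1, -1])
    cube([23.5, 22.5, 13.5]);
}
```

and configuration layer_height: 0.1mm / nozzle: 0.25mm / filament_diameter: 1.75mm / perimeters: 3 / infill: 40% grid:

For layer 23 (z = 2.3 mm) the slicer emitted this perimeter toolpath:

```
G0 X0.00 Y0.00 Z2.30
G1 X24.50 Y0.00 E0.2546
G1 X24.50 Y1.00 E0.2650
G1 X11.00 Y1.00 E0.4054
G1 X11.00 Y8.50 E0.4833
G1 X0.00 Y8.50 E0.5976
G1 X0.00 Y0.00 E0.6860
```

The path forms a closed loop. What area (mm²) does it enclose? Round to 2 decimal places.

Apply the shoelace formula to the sequence of (X, Y) vertices; enclosed area = 107.00 mm².

107.00 mm²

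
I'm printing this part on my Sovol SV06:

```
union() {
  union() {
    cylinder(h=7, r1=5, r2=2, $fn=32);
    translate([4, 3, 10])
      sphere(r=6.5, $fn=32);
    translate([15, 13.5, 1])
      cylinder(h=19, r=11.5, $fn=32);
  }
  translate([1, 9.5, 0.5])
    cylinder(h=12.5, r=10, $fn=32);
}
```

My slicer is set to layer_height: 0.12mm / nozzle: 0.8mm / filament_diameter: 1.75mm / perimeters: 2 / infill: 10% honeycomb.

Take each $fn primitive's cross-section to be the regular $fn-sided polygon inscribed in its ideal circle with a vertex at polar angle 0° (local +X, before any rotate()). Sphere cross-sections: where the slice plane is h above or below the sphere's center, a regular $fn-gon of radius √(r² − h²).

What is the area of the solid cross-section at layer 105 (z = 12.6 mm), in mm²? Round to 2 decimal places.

679.45 mm²

At z = 12.6 mm: the cone is not intersected at this z (z outside [0, 7]); the sphere at (4, 3): section is a regular 32-gon, circumradius = √(r²−h²) = √(6.5²−2.6²) = 5.957 (area = (32/2)·5.957²·sin(360°/32) = 110.78 mm²); the r=11.5 cylinder at (15, 13.5) gives a regular 32-gon of circumradius 11.5 (constant along its height) (area = (32/2)·11.500²·sin(360°/32) = 412.81 mm²); Combining (union): the regions partially overlap — summed areas 523.59 mm² minus the doubly-counted overlap 11.76 mm² gives 511.83 mm² — area = 511.83 mm²; the cylinder at (1, 9.5): section is a regular 32-gon, circumradius r=10 (area = (32/2)·10.000²·sin(360°/32) = 312.14 mm²); Taking the union: the regions partially overlap — summed areas 823.98 mm² minus the doubly-counted overlap 144.53 mm² gives 679.45 mm² — area = 679.45 mm². Overall, the cross-section is a single solid region. Net area = 679.45 mm².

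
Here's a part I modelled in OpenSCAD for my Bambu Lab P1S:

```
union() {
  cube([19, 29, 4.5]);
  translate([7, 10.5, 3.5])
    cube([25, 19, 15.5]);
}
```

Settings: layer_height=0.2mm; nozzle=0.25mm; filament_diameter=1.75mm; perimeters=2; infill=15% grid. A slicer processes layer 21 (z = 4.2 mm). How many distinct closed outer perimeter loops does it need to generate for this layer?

1

At z = 4.2 mm: the cube (footprint 19×29) is included at this height; the cube at (7, 10.5) is present — its section is the full 25×19 rectangle; Combining (union): the regions partially overlap (shared area 222.00 mm²), so overlapping operands fuse into one piece — 1 connected region. The result has 1 disconnected region.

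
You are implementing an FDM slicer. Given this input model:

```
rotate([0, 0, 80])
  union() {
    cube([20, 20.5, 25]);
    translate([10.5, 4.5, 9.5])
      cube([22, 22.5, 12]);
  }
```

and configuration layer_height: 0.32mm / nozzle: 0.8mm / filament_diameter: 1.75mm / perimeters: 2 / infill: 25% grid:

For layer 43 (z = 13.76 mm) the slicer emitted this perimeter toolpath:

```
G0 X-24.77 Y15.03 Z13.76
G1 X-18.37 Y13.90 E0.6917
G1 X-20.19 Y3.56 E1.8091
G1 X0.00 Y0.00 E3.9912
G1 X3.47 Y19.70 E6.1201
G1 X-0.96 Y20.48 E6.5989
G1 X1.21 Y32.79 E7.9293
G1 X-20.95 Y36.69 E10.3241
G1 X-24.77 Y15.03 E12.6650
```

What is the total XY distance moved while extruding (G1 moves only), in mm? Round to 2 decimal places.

119.00 mm

Sum the Euclidean lengths of each G1 segment: total = 119.00 mm.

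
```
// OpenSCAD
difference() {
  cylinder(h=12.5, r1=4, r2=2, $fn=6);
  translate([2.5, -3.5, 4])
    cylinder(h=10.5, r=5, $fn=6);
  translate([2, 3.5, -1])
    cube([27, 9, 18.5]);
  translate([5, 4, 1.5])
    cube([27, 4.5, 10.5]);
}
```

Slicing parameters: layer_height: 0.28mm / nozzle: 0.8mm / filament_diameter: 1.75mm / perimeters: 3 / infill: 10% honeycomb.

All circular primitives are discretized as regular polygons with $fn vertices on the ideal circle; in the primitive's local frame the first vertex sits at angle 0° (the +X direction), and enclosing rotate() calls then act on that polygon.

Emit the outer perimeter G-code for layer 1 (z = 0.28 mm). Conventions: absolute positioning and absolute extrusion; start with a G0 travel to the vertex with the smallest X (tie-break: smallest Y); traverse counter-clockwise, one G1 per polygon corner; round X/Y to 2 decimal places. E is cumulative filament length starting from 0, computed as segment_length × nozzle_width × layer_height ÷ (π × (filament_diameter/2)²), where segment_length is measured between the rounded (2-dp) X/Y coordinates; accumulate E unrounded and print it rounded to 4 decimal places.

At z = 0.28 mm: the cone: at t=0.022 of its height the radius interpolates to r₁+(r₂−r₁)t = 3.955, giving a regular 6-gon of that circumradius; the cylinder at (2.5, -3.5) is not intersected at this z (z outside [4, 14.5]); the 27×9 cube at (2, 3.5) contributes its full rectangle; the cube at (5, 4) does not reach this height (z outside [1.5, 12]); After the difference (first − rest): starting from the cone, the 27×9 cube at (2, 3.5) misses the remaining region (no effect) — 1 connected region. The outline is a single polygon with 6 vertices. Extrusion per mm of travel: 0.8 × 0.28 / (π × 0.875²) = 0.093128. Accumulating E over each segment gives final E = 2.2129.

G0 X-3.96 Y0.00 Z0.28
G1 X-1.98 Y-3.43 E0.3688
G1 X1.98 Y-3.43 E0.7376
G1 X3.96 Y0.00 E1.1065
G1 X1.98 Y3.43 E1.4753
G1 X-1.98 Y3.43 E1.8441
G1 X-3.96 Y0.00 E2.2129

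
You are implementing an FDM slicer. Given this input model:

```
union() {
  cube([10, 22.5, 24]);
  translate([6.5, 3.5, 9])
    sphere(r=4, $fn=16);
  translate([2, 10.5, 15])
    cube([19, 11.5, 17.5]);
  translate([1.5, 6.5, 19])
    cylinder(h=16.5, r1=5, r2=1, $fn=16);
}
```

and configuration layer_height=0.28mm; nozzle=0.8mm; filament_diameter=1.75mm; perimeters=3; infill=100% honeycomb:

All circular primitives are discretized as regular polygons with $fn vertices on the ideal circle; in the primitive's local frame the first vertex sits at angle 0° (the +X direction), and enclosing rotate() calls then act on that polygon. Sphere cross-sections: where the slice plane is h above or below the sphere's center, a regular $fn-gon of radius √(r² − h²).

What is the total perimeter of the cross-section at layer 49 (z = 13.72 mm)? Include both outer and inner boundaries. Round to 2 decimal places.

65.00 mm

At z = 13.72 mm: the 10×22.5 cube contributes its full rectangle (perimeter 65.00 mm); the sphere at (6.5, 3.5) is not intersected at this z (|z−center|=4.720 > r=4); the cube at (2, 10.5) does not reach this height (z outside [15, 32.5]); the cone at (1.5, 6.5) does not reach this height (z outside [19, 35.5]); Taking the union: only the 10×22.5 cube is present, so the union is just that shape — boundary = 65.00 mm. Overall, the cross-section is a single solid region. Total boundary length (outer) = 65.00 mm.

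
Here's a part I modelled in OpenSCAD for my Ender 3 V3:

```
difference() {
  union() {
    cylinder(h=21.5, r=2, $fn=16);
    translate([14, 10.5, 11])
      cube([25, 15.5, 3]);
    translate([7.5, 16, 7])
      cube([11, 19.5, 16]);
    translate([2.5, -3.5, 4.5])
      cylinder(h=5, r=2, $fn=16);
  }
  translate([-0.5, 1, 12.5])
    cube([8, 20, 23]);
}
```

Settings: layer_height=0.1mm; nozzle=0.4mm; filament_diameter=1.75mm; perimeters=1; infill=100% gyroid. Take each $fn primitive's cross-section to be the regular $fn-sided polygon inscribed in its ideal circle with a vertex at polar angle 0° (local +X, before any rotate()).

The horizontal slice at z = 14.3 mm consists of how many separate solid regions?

At z = 14.3 mm: the r=2 cylinder gives a regular 16-gon of circumradius 2 (constant along its height); the cube at (14, 10.5) does not reach this height (z outside [11, 14]); the cube at (7.5, 16) (footprint 11×19.5) is included at this height; the cylinder at (2.5, -3.5) is absent (z outside [4.5, 9.5]); Merging all regions: the 2 present regions are separate (no shared area or edge), so areas and boundary lengths simply add and each stays a separate island — 2 connected regions; the cube at (-0.5, 1) is present — its section is the full 8×20 rectangle; Taking the first minus the rest: starting from that combined region, the 8×20 cube at (-0.5, 1) partially overlaps it — only the 1.65 mm² overlap (of its 160.00 mm²) is removed, clipping the outline — 2 connected regions. The result has 2 disconnected regions.

2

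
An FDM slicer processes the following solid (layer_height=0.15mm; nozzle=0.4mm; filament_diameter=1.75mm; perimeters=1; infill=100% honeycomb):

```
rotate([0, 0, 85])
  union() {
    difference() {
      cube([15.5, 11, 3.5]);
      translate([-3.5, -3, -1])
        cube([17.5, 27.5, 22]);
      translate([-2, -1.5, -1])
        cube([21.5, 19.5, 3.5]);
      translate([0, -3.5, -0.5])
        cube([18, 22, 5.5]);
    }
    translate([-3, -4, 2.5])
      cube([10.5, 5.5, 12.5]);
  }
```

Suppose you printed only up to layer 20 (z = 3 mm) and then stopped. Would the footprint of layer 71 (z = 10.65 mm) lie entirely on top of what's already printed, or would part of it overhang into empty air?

entirely on top

Compare the two slices. At z = 3: the cube (footprint 15.5×11) is included at this height (area 170.50 mm²); the cube at (-3.5, -3) (footprint 17.5×27.5) is included at this height (area 481.25 mm²); the cube at (-2, -1.5) is absent (z outside [-1, 2.5]); the 18×22 cube at (0, -3.5) contributes its full rectangle (area 396.00 mm²); Subtracting the remaining from the first: starting from the 15.5×11 cube (170.50 mm²), the 17.5×27.5 cube at (-3.5, -3) partially overlaps it — only the 154.00 mm² overlap (of its 481.25 mm²) is removed, clipping the outline; the 18×22 cube at (0, -3.5) covers all of what remains (removes everything) — nothing remains; the 10.5×5.5 cube at (-3, -4) contributes its full rectangle (area 57.75 mm²); Combining (union): only the 10.5×5.5 cube at (-3, -4) is present, so the union is just that shape — area = 57.75 mm²; (whole slice rotated 85° about Z — lengths, areas and connectivity unchanged). At z = 10.65: the cube is absent (z outside [0, 3.5]); the cube at (-3.5, -3) (footprint 17.5×27.5) is included at this height (area 481.25 mm²); the cube at (-2, -1.5) is not intersected at this z (z outside [-1, 2.5]); the cube at (0, -3.5) does not reach this height (z outside [-0.5, 5]); Subtracting the remaining from the first: the first operand is absent here, so nothing remains; the cube at (-3, -4) (footprint 10.5×5.5) is included at this height (area 57.75 mm²); Merging all regions: only the 10.5×5.5 cube at (-3, -4) is present, so the union is just that shape — area = 57.75 mm²; (rotated 85° about Z; rotation is an isometry so areas/perimeters/island counts are preserved). Checking containment: the cross-section at z = 10.65 is a subset of the cross-section at z = 3.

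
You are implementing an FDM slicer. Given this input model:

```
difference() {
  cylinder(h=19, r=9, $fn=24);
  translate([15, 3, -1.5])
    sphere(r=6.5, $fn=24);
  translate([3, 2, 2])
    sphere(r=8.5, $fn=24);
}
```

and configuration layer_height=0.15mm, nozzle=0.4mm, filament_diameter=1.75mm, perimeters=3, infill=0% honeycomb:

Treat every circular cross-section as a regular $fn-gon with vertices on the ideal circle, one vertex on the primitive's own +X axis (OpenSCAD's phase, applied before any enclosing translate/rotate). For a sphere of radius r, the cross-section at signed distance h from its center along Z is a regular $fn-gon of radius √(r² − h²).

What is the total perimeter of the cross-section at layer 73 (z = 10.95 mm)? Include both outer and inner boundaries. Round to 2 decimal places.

56.39 mm

At z = 10.95 mm: the r=9 cylinder contributes a regular 24-gon of circumradius 9 (perimeter = 2·24·9.000·sin(180°/24) = 56.39 mm); the sphere at (15, 3) does not reach this height (|z−center|=12.450 > r=6.5); the sphere at (3, 2) is not intersected at this z (|z−center|=8.950 > r=8.5); Subtracting the remaining from the first: none of the subtracted shapes is present at this height, so the r=9 cylinder is unchanged — boundary = 56.39 mm. Overall, the cross-section is a single solid region. Total boundary length (outer) = 56.39 mm.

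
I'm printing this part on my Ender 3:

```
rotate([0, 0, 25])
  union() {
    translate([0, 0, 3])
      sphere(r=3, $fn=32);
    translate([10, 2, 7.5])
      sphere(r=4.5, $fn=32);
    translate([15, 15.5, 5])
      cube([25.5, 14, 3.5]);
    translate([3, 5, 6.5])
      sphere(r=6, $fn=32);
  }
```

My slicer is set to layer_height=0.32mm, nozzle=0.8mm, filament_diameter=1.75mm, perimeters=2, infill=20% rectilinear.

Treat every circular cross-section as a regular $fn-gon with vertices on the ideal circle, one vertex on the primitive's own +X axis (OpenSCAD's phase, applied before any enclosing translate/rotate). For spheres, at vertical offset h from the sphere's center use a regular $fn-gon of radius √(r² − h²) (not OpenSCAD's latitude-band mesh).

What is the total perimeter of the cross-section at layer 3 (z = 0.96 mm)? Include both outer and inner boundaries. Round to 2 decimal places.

At z = 0.96 mm: the sphere: section is a regular 32-gon, circumradius = √(r²−h²) = √(3²−2.04²) = 2.200 (perimeter = 2·32·2.200·sin(180°/32) = 13.80 mm); the sphere at (10, 2) is not intersected at this z (|z−center|=6.540 > r=4.5); the cube at (15, 15.5) is absent (z outside [5, 8.5]); the r=6 sphere at (3, 5) contributes a regular 32-gon of circumradius √(6²−5.54²) = 2.304 (perimeter = 2·32·2.304·sin(180°/32) = 14.45 mm); Merging all regions: the 2 present regions are separate (no shared area or edge), so areas and boundary lengths simply add and each stays a separate island — boundary = 28.25 mm; (rotated 25° about Z; rotation is an isometry so areas/perimeters/island counts are preserved). Overall, the cross-section has 2 separate islands. Total boundary length (outer) = 28.25 mm.

28.25 mm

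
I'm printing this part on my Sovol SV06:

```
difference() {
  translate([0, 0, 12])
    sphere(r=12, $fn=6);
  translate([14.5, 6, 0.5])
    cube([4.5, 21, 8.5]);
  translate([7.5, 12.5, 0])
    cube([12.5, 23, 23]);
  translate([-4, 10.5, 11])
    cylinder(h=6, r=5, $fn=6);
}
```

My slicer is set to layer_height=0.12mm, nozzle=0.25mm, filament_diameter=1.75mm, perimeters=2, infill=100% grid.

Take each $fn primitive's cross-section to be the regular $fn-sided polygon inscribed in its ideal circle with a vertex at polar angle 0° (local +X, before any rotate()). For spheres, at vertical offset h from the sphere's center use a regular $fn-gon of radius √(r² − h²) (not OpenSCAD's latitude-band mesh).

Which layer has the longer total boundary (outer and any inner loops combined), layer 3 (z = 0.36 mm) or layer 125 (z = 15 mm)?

layer 125 (z = 15 mm)

Layer 3 (z = 0.36): the r=12 sphere slices to a regular 6-gon of circumradius 2.917 (√(r²−h²) with h=11.64 from center) (perimeter = 2·6·2.917·sin(180°/6) = 17.50 mm); the cube at (14.5, 6) is not intersected at this z (z outside [0.5, 9]); the cube at (7.5, 12.5) (footprint 12.5×23) is included at this height (perimeter 71.00 mm); the cylinder at (-4, 10.5) does not reach this height (z outside [11, 17]); Subtracting the remaining from the first: starting from the r=12 sphere, the 12.5×23 cube at (7.5, 12.5) misses the remaining region (no effect) — boundary = 17.50 mm. So its perimeter = 17.50 mm. Layer 125 (z = 15): the r=12 sphere contributes a regular 6-gon of circumradius √(12²−3²) = 11.619 (perimeter = 2·6·11.619·sin(180°/6) = 69.71 mm); the cube at (14.5, 6) does not reach this height (z outside [0.5, 9]); the cube at (7.5, 12.5) is present — its section is the full 12.5×23 rectangle (perimeter 71.00 mm); the r=5 cylinder at (-4, 10.5) contributes a regular 6-gon of circumradius 5 (perimeter = 2·6·5.000·sin(180°/6) = 30.00 mm); After the difference (first − rest): starting from the r=12 sphere, the 12.5×23 cube at (7.5, 12.5) misses the remaining region (no effect); the r=5 cylinder at (-4, 10.5) partially overlaps it — only the 24.47 mm² overlap (of its 64.95 mm²) is removed, clipping the outline — boundary = 71.27 mm. So its perimeter = 71.27 mm. Layer 125 is larger (71.27 vs 17.50 mm).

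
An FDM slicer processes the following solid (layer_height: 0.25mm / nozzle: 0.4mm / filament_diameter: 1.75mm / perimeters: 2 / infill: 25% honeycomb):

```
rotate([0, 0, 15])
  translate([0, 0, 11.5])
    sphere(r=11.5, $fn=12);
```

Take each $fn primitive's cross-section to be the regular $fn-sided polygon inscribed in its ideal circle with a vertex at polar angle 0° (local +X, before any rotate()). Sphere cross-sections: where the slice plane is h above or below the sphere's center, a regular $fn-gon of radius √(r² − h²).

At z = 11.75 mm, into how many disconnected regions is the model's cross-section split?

At z = 11.75 mm: the r=11.5 sphere contributes a regular 12-gon of circumradius √(11.5²−0.25²) = 11.497; (rotated 15° about Z; rotation is an isometry so areas/perimeters/island counts are preserved). The result has 1 disconnected region.

1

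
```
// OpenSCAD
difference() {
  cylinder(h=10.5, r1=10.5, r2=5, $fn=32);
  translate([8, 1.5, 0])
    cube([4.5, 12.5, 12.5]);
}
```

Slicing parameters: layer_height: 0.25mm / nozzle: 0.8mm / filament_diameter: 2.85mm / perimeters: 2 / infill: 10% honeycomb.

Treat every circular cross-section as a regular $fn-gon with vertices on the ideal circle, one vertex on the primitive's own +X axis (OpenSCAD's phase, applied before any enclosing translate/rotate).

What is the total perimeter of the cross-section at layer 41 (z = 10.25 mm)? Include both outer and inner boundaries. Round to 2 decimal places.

At z = 10.25 mm: the cone contributes a regular 32-gon of circumradius 5.131 (interpolated between r1=10.5 and r2=5 at t=0.976) (perimeter = 2·32·5.131·sin(180°/32) = 32.19 mm); the cube at (8, 1.5) is present — its section is the full 4.5×12.5 rectangle (perimeter 34.00 mm); Subtracting the remaining from the first: starting from the cone, the 4.5×12.5 cube at (8, 1.5) misses the remaining region (no effect) — boundary = 32.19 mm. Overall, the cross-section is a single solid region. Total boundary length (outer) = 32.19 mm.

32.19 mm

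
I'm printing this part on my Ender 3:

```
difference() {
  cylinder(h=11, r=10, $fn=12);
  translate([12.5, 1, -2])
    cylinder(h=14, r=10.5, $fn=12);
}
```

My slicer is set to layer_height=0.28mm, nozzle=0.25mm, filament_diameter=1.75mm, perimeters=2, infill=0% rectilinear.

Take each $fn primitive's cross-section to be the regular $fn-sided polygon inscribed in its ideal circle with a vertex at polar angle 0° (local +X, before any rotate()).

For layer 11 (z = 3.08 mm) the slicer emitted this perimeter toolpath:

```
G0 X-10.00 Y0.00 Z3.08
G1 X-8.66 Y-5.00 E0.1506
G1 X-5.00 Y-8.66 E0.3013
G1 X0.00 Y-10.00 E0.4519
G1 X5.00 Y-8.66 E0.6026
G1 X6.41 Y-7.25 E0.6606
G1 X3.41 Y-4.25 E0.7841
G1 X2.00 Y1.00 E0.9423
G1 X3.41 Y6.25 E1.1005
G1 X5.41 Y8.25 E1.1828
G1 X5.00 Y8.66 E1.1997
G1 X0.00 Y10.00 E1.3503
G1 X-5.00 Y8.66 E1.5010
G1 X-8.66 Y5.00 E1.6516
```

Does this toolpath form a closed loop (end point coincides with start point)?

no

Start point (G0): (-10.00, 0.00). End point (last G1): the path does not return to the start — open.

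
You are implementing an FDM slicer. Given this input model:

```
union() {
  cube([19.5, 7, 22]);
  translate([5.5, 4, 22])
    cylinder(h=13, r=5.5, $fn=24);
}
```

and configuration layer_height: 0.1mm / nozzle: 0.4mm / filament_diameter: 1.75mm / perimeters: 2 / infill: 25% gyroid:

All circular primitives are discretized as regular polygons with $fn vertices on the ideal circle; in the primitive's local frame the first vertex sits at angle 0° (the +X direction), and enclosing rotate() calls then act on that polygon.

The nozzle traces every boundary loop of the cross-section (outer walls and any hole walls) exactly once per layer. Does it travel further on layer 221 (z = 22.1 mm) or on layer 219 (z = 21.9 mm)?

Layer 221 (z = 22.1): the cube does not reach this height (z outside [0, 22]); the r=5.5 cylinder at (5.5, 4) contributes a regular 24-gon of circumradius 5.5 (perimeter = 2·24·5.500·sin(180°/24) = 34.46 mm); Taking the union: only the r=5.5 cylinder at (5.5, 4) is present, so the union is just that shape — boundary = 34.46 mm. So its perimeter = 34.46 mm. Layer 219 (z = 21.9): the cube is present — its section is the full 19.5×7 rectangle (perimeter 53.00 mm); the cylinder at (5.5, 4) is not intersected at this z (z outside [22, 35]); Taking the union: only the 19.5×7 cube is present, so the union is just that shape — boundary = 53.00 mm. So its perimeter = 53.00 mm. Layer 219 is larger (53.00 vs 34.46 mm).

layer 219 (z = 21.9 mm)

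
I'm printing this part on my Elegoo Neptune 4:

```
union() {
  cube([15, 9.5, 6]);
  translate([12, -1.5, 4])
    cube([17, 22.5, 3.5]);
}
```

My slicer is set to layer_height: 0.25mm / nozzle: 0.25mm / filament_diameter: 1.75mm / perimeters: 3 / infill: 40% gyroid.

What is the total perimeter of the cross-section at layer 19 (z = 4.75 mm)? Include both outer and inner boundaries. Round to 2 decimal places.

103.00 mm

At z = 4.75 mm: the 15×9.5 cube contributes its full rectangle (perimeter 49.00 mm); the cube at (12, -1.5) (footprint 17×22.5) is included at this height (perimeter 79.00 mm); Merging all regions: the regions partially overlap (shared area 28.50 mm²), so the edge portions inside another operand are dropped and the merged outline is re-measured after clipping — boundary = 103.00 mm. Overall, the cross-section is a single solid region. Total boundary length (outer) = 103.00 mm.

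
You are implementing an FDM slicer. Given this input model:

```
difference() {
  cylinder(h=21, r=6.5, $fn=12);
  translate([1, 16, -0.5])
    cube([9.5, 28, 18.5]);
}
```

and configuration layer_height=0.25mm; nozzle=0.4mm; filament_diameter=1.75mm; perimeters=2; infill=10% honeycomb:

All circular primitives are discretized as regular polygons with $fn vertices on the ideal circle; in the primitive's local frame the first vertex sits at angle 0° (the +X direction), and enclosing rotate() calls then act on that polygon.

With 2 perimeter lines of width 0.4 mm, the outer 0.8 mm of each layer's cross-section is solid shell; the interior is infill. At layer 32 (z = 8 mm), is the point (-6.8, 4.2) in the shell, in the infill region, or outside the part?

At z = 8 mm: the cylinder: section is a regular 12-gon, circumradius r=6.5; the cube at (1, 16) (footprint 9.5×28) is included at this height; Taking the first minus the rest: starting from the r=6.5 cylinder, the 9.5×28 cube at (1, 16) misses the remaining region (no effect) — 1 connected region. Overall, the cross-section is a single solid region. The nearest boundary edge runs (-6.50, 0.00)→(-5.63, 3.25); distance from the point to it = 1.51 mm. The point is not inside any of the regions above, so it lies outside the cross-section (1.51 mm from the nearest boundary).

outside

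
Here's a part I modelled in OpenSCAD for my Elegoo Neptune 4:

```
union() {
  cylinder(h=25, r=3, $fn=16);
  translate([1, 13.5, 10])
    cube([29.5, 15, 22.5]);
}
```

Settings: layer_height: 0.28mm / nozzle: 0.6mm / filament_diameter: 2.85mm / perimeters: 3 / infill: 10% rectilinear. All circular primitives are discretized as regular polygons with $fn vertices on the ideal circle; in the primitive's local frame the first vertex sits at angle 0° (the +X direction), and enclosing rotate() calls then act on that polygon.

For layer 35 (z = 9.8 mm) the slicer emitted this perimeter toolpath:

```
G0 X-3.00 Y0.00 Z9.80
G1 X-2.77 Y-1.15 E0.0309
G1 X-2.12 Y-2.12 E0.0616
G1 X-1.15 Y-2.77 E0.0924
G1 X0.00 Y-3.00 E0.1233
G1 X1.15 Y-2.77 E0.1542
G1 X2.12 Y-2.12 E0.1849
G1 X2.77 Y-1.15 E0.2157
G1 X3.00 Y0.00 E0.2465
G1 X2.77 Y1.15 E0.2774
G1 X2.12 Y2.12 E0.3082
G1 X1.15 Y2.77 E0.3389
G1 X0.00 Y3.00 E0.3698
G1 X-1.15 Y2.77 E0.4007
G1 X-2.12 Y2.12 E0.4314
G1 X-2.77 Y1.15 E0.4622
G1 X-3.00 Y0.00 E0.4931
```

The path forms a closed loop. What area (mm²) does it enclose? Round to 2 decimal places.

Apply the shoelace formula to the sequence of (X, Y) vertices; enclosed area = 27.54 mm².

27.54 mm²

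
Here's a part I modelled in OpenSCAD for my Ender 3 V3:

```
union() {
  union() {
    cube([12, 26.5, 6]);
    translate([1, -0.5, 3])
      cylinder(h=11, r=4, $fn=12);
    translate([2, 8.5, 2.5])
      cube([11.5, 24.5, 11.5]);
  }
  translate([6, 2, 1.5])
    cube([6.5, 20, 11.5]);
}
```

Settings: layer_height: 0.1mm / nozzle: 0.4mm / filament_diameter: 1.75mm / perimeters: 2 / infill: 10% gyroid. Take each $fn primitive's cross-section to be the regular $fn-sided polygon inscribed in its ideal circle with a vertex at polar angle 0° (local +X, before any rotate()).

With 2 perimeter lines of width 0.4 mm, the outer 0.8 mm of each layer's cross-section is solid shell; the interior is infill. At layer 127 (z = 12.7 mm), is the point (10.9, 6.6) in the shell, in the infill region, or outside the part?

At z = 12.7 mm: the cube does not reach this height (z outside [0, 6]); the cylinder at (1, -0.5): section is a regular 12-gon, circumradius r=4; the cube at (2, 8.5) (footprint 11.5×24.5) is included at this height; Merging all regions: the 2 present regions are separate (no shared area or edge), so areas and boundary lengths simply add and each stays a separate island — 2 connected regions; the cube at (6, 2) is present — its section is the full 6.5×20 rectangle; Combining (union): the regions partially overlap (shared area 87.75 mm²), so overlapping operands fuse into one piece — 2 connected regions. Overall, the cross-section has 2 separate islands. The nearest boundary edge runs (12.50, 8.50)→(12.50, 2.00); distance from the point to it = 1.60 mm. (Shell/infill is judged within the island containing the point — the largest one.) The point is inside the cross-section and 1.60 mm from the nearest boundary — more than the 0.8 mm shell width (2 × 0.4), so it's in the infill interior.

infill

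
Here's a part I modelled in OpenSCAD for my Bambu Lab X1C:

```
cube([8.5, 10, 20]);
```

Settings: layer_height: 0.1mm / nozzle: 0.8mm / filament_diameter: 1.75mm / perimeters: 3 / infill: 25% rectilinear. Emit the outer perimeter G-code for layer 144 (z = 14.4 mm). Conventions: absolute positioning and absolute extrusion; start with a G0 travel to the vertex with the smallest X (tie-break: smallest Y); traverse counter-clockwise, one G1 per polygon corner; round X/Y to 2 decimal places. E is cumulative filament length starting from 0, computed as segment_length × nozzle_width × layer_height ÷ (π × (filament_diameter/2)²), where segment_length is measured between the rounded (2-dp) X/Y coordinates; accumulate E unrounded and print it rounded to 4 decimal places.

At z = 14.4 mm: the 8.5×10 cube contributes its full rectangle. The outline is a single polygon with 4 vertices. Extrusion per mm of travel: 0.8 × 0.1 / (π × 0.875²) = 0.033260. Accumulating E over each segment gives final E = 1.2306.

G0 X0.00 Y0.00 Z14.40
G1 X8.50 Y0.00 E0.2827
G1 X8.50 Y10.00 E0.6153
G1 X0.00 Y10.00 E0.8980
G1 X0.00 Y0.00 E1.2306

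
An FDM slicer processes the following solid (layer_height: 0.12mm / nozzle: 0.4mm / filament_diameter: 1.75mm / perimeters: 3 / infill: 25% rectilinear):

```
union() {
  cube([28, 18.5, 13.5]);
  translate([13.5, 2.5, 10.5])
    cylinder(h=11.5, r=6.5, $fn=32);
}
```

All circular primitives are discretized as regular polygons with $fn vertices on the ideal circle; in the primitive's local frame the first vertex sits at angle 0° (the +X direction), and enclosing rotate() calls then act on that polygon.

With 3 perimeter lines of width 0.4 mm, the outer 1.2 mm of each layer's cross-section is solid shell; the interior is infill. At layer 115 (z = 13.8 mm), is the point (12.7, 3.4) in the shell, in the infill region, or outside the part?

infill

At z = 13.8 mm: the cube does not reach this height (z outside [0, 13.5]); the r=6.5 cylinder at (13.5, 2.5) contributes a regular 32-gon of circumradius 6.5; Combining (union): only the r=6.5 cylinder at (13.5, 2.5) is present, so the union is just that shape — 1 connected region. Overall, the cross-section is a single solid region. The nearest boundary edge runs (9.89, 7.90)→(8.90, 7.10); distance from the point to it = 5.27 mm. The point is inside the cross-section and 5.27 mm from the nearest boundary — more than the 1.2 mm shell width (3 × 0.4), so it's in the infill interior.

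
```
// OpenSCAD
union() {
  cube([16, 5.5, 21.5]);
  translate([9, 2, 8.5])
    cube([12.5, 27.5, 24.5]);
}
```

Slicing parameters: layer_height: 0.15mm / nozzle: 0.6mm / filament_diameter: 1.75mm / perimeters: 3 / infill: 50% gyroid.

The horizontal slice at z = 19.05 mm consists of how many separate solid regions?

At z = 19.05 mm: the cube is present — its section is the full 16×5.5 rectangle; the 12.5×27.5 cube at (9, 2) contributes its full rectangle; Taking the union: the regions partially overlap (shared area 24.50 mm²), so overlapping operands fuse into one piece — 1 connected region. The result has 1 disconnected region.

1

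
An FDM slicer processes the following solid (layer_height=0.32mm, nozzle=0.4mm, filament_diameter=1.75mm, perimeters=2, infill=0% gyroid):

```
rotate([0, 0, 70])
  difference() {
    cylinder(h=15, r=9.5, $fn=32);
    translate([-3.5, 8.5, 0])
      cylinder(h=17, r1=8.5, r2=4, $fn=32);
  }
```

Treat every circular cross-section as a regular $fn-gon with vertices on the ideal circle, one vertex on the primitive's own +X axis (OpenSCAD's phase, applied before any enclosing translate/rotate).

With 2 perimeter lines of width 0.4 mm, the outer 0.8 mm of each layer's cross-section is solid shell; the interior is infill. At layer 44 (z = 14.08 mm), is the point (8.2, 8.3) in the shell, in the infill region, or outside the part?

outside

At z = 14.08 mm: the r=9.5 cylinder gives a regular 32-gon of circumradius 9.5 (constant along its height); the cone at (-3.5, 8.5) contributes a regular 32-gon of circumradius 4.773 (interpolated between r1=8.5 and r2=4 at t=0.828); Subtracting the remaining from the first: starting from the r=9.5 cylinder, the cone at (-3.5, 8.5) partially overlaps it — only the 34.30 mm² overlap (of its 71.11 mm²) is removed, clipping the outline — 1 connected region; (whole slice rotated 70° about Z — lengths, areas and connectivity unchanged). Overall, the cross-section is a single solid region. Undo the 70° rotation: the query point maps to (10.604, -4.867) in the un-rotated model frame. The nearest boundary edge runs (8.78, -3.64)→(7.90, -5.28); distance from the point to it = 2.19 mm. The point is not inside any of the regions above, so it lies outside the cross-section (2.19 mm from the nearest boundary).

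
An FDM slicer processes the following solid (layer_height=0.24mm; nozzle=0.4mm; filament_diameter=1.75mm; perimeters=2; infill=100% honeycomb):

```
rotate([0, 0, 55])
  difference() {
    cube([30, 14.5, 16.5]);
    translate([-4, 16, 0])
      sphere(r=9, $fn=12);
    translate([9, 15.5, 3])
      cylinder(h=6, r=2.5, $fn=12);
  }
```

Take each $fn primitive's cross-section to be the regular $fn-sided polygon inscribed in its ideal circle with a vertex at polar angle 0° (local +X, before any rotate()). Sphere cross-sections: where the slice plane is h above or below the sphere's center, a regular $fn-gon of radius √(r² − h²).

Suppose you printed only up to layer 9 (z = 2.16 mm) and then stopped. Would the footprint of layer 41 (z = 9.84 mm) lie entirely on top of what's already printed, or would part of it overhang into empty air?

Compare the two slices. At z = 2.16: the cube (footprint 30×14.5) is included at this height (area 435.00 mm²); the sphere at (-4, 16): section is a regular 12-gon, circumradius = √(r²−h²) = √(9²−2.16²) = 8.737 (area = (12/2)·8.737²·sin(360°/12) = 229.00 mm²); the cylinder at (9, 15.5) is not intersected at this z (z outside [3, 9]); After the difference (first − rest): starting from the 30×14.5 cube (435.00 mm²), the r=9 sphere at (-4, 16) partially overlaps it — only the 17.64 mm² overlap (of its 229.00 mm²) is removed, clipping the outline — area = 417.36 mm²; (whole slice rotated 55° about Z — lengths, areas and connectivity unchanged). At z = 9.84: the cube (footprint 30×14.5) is included at this height (area 435.00 mm²); the sphere at (-4, 16) is not intersected at this z (|z−center|=9.840 > r=9); the cylinder at (9, 15.5) is absent (z outside [3, 9]); Subtracting the remaining from the first: none of the subtracted shapes is present at this height, so the 30×14.5 cube is unchanged — area = 435.00 mm²; (rotated 55° about Z; rotation is an isometry so areas/perimeters/island counts are preserved). Checking containment: at z = 9.84 the cross-section extends beyond the z = 2.16 cross-section by about 17.64 mm².

part overhangs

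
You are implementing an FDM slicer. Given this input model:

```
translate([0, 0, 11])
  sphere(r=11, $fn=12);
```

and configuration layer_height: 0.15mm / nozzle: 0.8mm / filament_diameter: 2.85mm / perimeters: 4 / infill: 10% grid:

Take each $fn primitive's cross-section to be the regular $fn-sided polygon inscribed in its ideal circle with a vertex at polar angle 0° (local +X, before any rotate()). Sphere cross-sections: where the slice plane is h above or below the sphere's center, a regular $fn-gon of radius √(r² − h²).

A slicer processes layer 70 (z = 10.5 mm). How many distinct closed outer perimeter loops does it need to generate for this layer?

1

At z = 10.5 mm: the sphere: section is a regular 12-gon, circumradius = √(r²−h²) = √(11²−0.5²) = 10.989. The result has 1 disconnected region.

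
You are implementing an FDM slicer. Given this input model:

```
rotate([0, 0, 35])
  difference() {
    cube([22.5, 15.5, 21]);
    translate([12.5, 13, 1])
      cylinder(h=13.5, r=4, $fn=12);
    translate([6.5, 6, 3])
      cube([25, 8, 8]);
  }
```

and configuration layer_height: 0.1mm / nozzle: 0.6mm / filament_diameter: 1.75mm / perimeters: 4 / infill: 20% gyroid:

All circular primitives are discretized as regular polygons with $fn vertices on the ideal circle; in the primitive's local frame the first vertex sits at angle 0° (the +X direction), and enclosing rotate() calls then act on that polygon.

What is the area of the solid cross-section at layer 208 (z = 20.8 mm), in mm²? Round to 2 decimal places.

348.75 mm²

At z = 20.8 mm: the cube (footprint 22.5×15.5) is included at this height (area 348.75 mm²); the cylinder at (12.5, 13) does not reach this height (z outside [1, 14.5]); the cube at (6.5, 6) is absent (z outside [3, 11]); After the difference (first − rest): none of the subtracted shapes is present at this height, so the 22.5×15.5 cube is unchanged — area = 348.75 mm²; (rotated 35° about Z; rotation is an isometry so areas/perimeters/island counts are preserved). Overall, the cross-section is a single solid region. Net area = 348.75 mm².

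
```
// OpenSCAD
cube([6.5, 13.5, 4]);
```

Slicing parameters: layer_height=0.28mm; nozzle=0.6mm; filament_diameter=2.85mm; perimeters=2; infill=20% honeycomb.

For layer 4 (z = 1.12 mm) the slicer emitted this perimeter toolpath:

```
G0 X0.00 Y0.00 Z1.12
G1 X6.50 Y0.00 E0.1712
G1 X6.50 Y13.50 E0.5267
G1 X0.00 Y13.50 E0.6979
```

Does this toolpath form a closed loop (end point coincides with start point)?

no

Start point (G0): (0.00, 0.00). End point (last G1): the path does not return to the start — open.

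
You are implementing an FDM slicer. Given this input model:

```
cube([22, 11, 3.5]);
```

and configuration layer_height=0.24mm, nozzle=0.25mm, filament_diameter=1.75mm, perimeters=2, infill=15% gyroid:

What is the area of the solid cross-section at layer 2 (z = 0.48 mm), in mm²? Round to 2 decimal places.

At z = 0.48 mm: the cube is present — its section is the full 22×11 rectangle (area 242.00 mm²). Overall, the cross-section is a single solid region. Net area = 242.00 mm².

242.00 mm²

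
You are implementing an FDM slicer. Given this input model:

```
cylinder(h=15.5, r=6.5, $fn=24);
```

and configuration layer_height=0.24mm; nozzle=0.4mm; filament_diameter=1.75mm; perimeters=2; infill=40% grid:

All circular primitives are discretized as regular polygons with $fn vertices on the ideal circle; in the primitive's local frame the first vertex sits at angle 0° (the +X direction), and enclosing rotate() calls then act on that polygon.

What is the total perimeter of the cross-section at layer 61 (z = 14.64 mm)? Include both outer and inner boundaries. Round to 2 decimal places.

At z = 14.64 mm: the r=6.5 cylinder contributes a regular 24-gon of circumradius 6.5 (perimeter = 2·24·6.500·sin(180°/24) = 40.72 mm). Overall, the cross-section is a single solid region. Total boundary length (outer) = 40.72 mm.

40.72 mm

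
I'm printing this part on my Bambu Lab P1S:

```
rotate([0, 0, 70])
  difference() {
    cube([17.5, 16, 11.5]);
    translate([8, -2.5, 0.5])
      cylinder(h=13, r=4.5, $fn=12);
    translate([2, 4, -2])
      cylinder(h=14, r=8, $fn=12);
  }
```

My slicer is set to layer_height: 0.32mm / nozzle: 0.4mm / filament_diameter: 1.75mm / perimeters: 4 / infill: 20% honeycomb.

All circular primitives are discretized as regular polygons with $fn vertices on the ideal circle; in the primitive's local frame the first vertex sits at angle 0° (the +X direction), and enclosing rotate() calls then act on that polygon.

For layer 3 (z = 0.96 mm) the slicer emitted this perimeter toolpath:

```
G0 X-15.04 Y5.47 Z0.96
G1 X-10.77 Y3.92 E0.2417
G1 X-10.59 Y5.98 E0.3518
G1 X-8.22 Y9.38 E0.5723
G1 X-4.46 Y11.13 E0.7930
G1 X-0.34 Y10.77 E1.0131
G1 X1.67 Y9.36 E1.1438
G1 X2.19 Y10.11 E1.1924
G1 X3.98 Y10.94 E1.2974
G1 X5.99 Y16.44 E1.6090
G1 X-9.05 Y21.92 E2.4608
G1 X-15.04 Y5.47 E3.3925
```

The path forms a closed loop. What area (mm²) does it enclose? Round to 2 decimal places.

Apply the shoelace formula to the sequence of (X, Y) vertices; enclosed area = 176.04 mm².

176.04 mm²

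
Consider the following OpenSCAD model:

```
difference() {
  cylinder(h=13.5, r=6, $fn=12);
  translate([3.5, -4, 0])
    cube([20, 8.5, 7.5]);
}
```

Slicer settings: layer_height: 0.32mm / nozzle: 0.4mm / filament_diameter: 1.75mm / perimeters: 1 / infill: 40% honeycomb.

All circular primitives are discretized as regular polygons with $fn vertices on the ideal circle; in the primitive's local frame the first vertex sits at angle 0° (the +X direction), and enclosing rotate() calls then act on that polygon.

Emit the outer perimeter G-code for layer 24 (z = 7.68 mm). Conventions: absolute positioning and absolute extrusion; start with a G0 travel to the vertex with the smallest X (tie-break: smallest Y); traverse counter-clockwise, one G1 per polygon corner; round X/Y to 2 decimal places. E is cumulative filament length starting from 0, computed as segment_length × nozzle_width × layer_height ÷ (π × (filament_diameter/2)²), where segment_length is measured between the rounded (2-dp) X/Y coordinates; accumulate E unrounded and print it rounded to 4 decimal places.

G0 X-6.00 Y0.00 Z7.68
G1 X-5.20 Y-3.00 E0.1652
G1 X-3.00 Y-5.20 E0.3308
G1 X0.00 Y-6.00 E0.4960
G1 X3.00 Y-5.20 E0.6613
G1 X5.20 Y-3.00 E0.8268
G1 X6.00 Y0.00 E0.9921
G1 X5.20 Y3.00 E1.1573
G1 X3.00 Y5.20 E1.3228
G1 X0.00 Y6.00 E1.4881
G1 X-3.00 Y5.20 E1.6533
G1 X-5.20 Y3.00 E1.8189
G1 X-6.00 Y0.00 E1.9841

At z = 7.68 mm: the r=6 cylinder contributes a regular 12-gon of circumradius 6; the cube at (3.5, -4) is absent (z outside [0, 7.5]); Subtracting the remaining from the first: none of the subtracted shapes is present at this height, so the r=6 cylinder is unchanged — 1 connected region. The outline is a single polygon with 12 vertices. Extrusion per mm of travel: 0.4 × 0.32 / (π × 0.875²) = 0.053216. Accumulating E over each segment gives final E = 1.9841.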